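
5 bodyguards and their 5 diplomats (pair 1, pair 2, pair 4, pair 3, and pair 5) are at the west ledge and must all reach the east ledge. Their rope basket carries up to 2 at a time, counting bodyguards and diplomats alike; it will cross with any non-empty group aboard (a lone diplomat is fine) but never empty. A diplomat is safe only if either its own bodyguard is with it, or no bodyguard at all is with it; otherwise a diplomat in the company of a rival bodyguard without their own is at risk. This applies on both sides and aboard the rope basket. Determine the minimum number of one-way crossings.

Following every safe sequence of crossings from the start, the most of the 10 that can be at the east ledge as the rope basket arrives there on crossings 1, 3, 5, 7 is 2, 3, 4, 5 respectively; the best ever achieved is 5 of 10.
From crossing 9 on, no configuration arises that was not already reachable earlier: only 82 distinct safe configurations (who is on which side, and where the rope basket is) can ever be reached, none of them has everyone across, and every continuation just revisits them. So no valid plan exists.

impossible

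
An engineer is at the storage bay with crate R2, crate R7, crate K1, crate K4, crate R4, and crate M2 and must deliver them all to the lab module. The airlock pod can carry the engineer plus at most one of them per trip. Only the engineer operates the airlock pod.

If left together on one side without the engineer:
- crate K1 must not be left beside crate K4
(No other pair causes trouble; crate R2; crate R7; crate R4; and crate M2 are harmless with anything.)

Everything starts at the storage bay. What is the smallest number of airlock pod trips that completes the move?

Counting alone: the engineer can take at most 1 across per trip to the lab module, so moving all 6 needs at least 6 loaded trips out, with a return between consecutive ones — at least 11 crossings.
The plan below uses exactly 11 crossings, so it is optimal:
1. Engineer goes to the lab module with crate K1.
2. Engineer goes back to the storage bay alone.
3. Engineer goes to the lab module with crate R2.
4. Engineer goes back to the storage bay alone.
5. Engineer goes to the lab module with crate R7.
6. Engineer goes back to the storage bay alone.
7. Engineer goes to the lab module with crate R4.
8. Engineer goes back to the storage bay alone.
9. Engineer goes to the lab module with crate M2.
10. Engineer goes back to the storage bay alone.
11. Engineer goes to the lab module with crate K4.

11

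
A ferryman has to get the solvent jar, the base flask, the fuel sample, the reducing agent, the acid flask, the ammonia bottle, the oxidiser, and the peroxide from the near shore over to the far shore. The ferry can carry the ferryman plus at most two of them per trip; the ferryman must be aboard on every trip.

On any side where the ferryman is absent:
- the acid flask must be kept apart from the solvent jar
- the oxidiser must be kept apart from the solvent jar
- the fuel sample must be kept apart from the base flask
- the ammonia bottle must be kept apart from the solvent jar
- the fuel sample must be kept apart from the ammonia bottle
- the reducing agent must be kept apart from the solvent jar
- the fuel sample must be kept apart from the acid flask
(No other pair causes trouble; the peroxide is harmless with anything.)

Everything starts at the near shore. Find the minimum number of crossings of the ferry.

9

Counting alone: the ferryman can take at most 2 across per trip to the far shore, so moving all 8 needs at least 4 loaded trips out, with a return between consecutive ones — at least 7 crossings.
The safety rule pushes this higher. Following every safe sequence of crossings, the most of the 8 that can be at the far shore as the ferry arrives there on crossing 7 is 6 — never all 8.
So no plan with fewer than 9 crossings exists, and this one achieves 9:
1. Ferryman goes to the far shore with the fuel sample and the solvent jar.  [the near shore: the acid flask, the ammonia bottle, the base flask, the oxidiser, the peroxide, the reducing agent | the far shore: the fuel sample, the solvent jar]
2. Ferryman goes back to the near shore alone.  [the near shore: the acid flask, the ammonia bottle, the base flask, the oxidiser, the peroxide, the reducing agent | the far shore: the fuel sample, the solvent jar]
3. Ferryman goes to the far shore with the base flask and the peroxide.  [the near shore: the acid flask, the ammonia bottle, the oxidiser, the reducing agent | the far shore: the base flask, the fuel sample, the peroxide, the solvent jar]
4. Ferryman goes back to the near shore with the fuel sample.  [the near shore: the acid flask, the ammonia bottle, the fuel sample, the oxidiser, the reducing agent | the far shore: the base flask, the peroxide, the solvent jar]
5. Ferryman goes to the far shore with the acid flask and the ammonia bottle.  [the near shore: the fuel sample, the oxidiser, the reducing agent | the far shore: the acid flask, the ammonia bottle, the base flask, the peroxide, the solvent jar]
6. Ferryman goes back to the near shore with the solvent jar.  [the near shore: the fuel sample, the oxidiser, the reducing agent, the solvent jar | the far shore: the acid flask, the ammonia bottle, the base flask, the peroxide]
7. Ferryman goes to the far shore with the oxidiser and the reducing agent.  [the near shore: the fuel sample, the solvent jar | the far shore: the acid flask, the ammonia bottle, the base flask, the oxidiser, the peroxide, the reducing agent]
8. Ferryman goes back to the near shore alone.  [the near shore: the fuel sample, the solvent jar | the far shore: the acid flask, the ammonia bottle, the base flask, the oxidiser, the peroxide, the reducing agent]
9. Ferryman goes to the far shore with the fuel sample and the solvent jar.  [the near shore: — | the far shore: the acid flask, the ammonia bottle, the base flask, the fuel sample, the oxidiser, the peroxide, the reducing agent, the solvent jar]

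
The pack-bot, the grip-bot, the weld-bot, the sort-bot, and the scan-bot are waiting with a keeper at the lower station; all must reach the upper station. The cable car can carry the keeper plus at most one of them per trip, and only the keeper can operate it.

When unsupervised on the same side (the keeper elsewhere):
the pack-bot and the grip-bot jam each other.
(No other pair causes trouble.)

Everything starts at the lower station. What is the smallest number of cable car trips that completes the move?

9

Counting alone: the keeper can take at most 1 across per trip to the upper station, so moving all 5 needs at least 5 loaded trips out, with a return between consecutive ones — at least 9 crossings.
The plan below uses exactly 9 crossings, so it is optimal:
1. Keeper goes to the upper station with the pack-bot.
2. Keeper goes back to the lower station alone.
3. Keeper goes to the upper station with the weld-bot.
4. Keeper goes back to the lower station alone.
5. Keeper goes to the upper station with the sort-bot.
6. Keeper goes back to the lower station alone.
7. Keeper goes to the upper station with the scan-bot.
8. Keeper goes back to the lower station alone.
9. Keeper goes to the upper station with the grip-bot.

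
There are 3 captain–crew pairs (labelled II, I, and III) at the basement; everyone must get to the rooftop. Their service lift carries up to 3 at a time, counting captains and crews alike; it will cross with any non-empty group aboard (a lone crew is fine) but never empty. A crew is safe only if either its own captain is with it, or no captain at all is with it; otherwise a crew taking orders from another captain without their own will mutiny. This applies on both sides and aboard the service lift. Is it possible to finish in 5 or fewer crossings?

Yes — this plan uses 5 crossings (≤ 5):
1. captain II and crew II cross → the rooftop.
2. captain II crosses ← the basement.
3. captain I, captain II, and captain III cross → the rooftop.
4. crew II crosses ← the basement.
5. crew I, crew II, and crew III cross → the rooftop.

Yes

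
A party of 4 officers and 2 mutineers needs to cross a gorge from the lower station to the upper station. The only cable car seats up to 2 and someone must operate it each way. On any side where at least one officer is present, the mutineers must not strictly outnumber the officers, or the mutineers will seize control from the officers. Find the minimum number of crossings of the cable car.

Counting alone: each trip to the upper station takes at most 2 across and each return brings at least 1 back, so after t trips out (and t−1 returns) at most 2t − (t−1) of the 6 are across; that first reaches 6 at t = 5, so at least 9 crossings are needed.
The plan below uses exactly 9 crossings, so it is optimal:
1. 2 mutineers → the upper station.  (the lower station: 4O 0M; the upper station: 0O 2M)
2. 1 mutineer ← the lower station.  (the lower station: 4O 1M; the upper station: 0O 1M)
3. 2 officers → the upper station.  (the lower station: 2O 1M; the upper station: 2O 1M)
4. 1 mutineer ← the lower station.  (the lower station: 2O 2M; the upper station: 2O 0M)
5. 2 mutineers → the upper station.  (the lower station: 2O 0M; the upper station: 2O 2M)
6. 1 mutineer ← the lower station.  (the lower station: 2O 1M; the upper station: 2O 1M)
7. 1 officer and 1 mutineer → the upper station.  (the lower station: 1O 0M; the upper station: 3O 2M)
8. 1 mutineer ← the lower station.  (the lower station: 1O 1M; the upper station: 3O 1M)
9. 1 officer and 1 mutineer → the upper station.  (the lower station: 0O 0M; the upper station: 4O 2M)

9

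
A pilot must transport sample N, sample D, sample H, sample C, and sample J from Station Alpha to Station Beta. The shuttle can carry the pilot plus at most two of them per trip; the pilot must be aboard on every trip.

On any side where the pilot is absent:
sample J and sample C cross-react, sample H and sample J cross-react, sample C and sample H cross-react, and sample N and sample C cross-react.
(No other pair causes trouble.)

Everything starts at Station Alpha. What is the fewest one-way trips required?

Counting alone: the pilot can take at most 2 across per trip to Station Beta, so moving all 5 needs at least 3 loaded trips out, with a return between consecutive ones — at least 5 crossings.
The safety rule pushes this higher. Following every safe sequence of crossings, the most of the 5 that can be at Station Beta as the shuttle arrives there on crossing 5 is 4 — never all 5.
So no plan with fewer than 7 crossings exists, and this one achieves 7:
1. Pilot goes to Station Beta with sample C and sample H.  [Station Alpha: sample D, sample J, sample N | Station Beta: sample C, sample H]
2. Pilot goes back to Station Alpha with sample H.  [Station Alpha: sample D, sample H, sample J, sample N | Station Beta: sample C]
3. Pilot goes to Station Beta with sample H and sample N.  [Station Alpha: sample D, sample J | Station Beta: sample C, sample H, sample N]
4. Pilot goes back to Station Alpha with sample C.  [Station Alpha: sample C, sample D, sample J | Station Beta: sample H, sample N]
5. Pilot goes to Station Beta with sample C and sample D.  [Station Alpha: sample J | Station Beta: sample C, sample D, sample H, sample N]
6. Pilot goes back to Station Alpha with sample C.  [Station Alpha: sample C, sample J | Station Beta: sample D, sample H, sample N]
7. Pilot goes to Station Beta with sample C and sample J.  [Station Alpha: — | Station Beta: sample C, sample D, sample H, sample J, sample N]

7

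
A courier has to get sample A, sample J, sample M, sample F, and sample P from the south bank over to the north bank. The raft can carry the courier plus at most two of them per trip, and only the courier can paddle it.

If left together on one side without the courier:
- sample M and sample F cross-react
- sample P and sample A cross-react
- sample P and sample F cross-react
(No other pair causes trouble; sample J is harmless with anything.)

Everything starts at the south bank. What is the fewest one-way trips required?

Counting alone: the courier can take at most 2 across per trip to the north bank, so moving all 5 needs at least 3 loaded trips out, with a return between consecutive ones — at least 5 crossings.
The plan below uses exactly 5 crossings, so it is optimal:
1. Courier goes to the north bank with sample A and sample F.  [the south bank: sample J, sample M, sample P | the north bank: sample A, sample F]
2. Courier goes back to the south bank alone.  [the south bank: sample J, sample M, sample P | the north bank: sample A, sample F]
3. Courier goes to the north bank with sample J.  [the south bank: sample M, sample P | the north bank: sample A, sample F, sample J]
4. Courier goes back to the south bank alone.  [the south bank: sample M, sample P | the north bank: sample A, sample F, sample J]
5. Courier goes to the north bank with sample M and sample P.  [the south bank: — | the north bank: sample A, sample F, sample J, sample M, sample P]

5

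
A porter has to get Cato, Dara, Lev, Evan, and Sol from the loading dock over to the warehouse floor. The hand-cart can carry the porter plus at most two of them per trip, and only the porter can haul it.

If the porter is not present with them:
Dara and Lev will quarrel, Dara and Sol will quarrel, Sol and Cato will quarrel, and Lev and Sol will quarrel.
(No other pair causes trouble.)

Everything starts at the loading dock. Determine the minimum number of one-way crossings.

7

Counting alone: the porter can take at most 2 across per trip to the warehouse floor, so moving all 5 needs at least 3 loaded trips out, with a return between consecutive ones — at least 5 crossings.
The safety rule pushes this higher. Following every safe sequence of crossings, the most of the 5 that can be at the warehouse floor as the hand-cart arrives there on crossing 5 is 4 — never all 5.
So no plan with fewer than 7 crossings exists, and this one achieves 7:
1. Porter goes to the warehouse floor with Dara and Sol.  [the loading dock: Cato, Evan, Lev | the warehouse floor: Dara, Sol]
2. Porter goes back to the loading dock with Dara.  [the loading dock: Cato, Dara, Evan, Lev | the warehouse floor: Sol]
3. Porter goes to the warehouse floor with Cato and Dara.  [the loading dock: Evan, Lev | the warehouse floor: Cato, Dara, Sol]
4. Porter goes back to the loading dock with Sol.  [the loading dock: Evan, Lev, Sol | the warehouse floor: Cato, Dara]
5. Porter goes to the warehouse floor with Evan and Lev.  [the loading dock: Sol | the warehouse floor: Cato, Dara, Evan, Lev]
6. Porter goes back to the loading dock with Dara.  [the loading dock: Dara, Sol | the warehouse floor: Cato, Evan, Lev]
7. Porter goes to the warehouse floor with Dara and Sol.  [the loading dock: — | the warehouse floor: Cato, Dara, Evan, Lev, Sol]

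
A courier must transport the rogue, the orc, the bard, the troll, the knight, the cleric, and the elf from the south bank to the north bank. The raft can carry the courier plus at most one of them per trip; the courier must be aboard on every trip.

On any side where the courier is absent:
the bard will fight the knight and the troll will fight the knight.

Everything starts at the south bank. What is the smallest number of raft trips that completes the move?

15

Counting alone: the courier can take at most 1 across per trip to the north bank, so moving all 7 needs at least 7 loaded trips out, with a return between consecutive ones — at least 13 crossings.
The safety rule pushes this higher. Following every safe sequence of crossings, the most of the 7 that can be at the north bank as the raft arrives there on crossing 13 is 6 — never all 7.
So no plan with fewer than 15 crossings exists, and this one achieves 15:
1. Courier goes to the north bank with the knight.  [the south bank: the bard, the cleric, the elf, the orc, the rogue, the troll | the north bank: the knight]
2. Courier goes back to the south bank alone.  [the south bank: the bard, the cleric, the elf, the orc, the rogue, the troll | the north bank: the knight]
3. Courier goes to the north bank with the rogue.  [the south bank: the bard, the cleric, the elf, the orc, the troll | the north bank: the knight, the rogue]
4. Courier goes back to the south bank alone.  [the south bank: the bard, the cleric, the elf, the orc, the troll | the north bank: the knight, the rogue]
5. Courier goes to the north bank with the orc.  [the south bank: the bard, the cleric, the elf, the troll | the north bank: the knight, the orc, the rogue]
6. Courier goes back to the south bank alone.  [the south bank: the bard, the cleric, the elf, the troll | the north bank: the knight, the orc, the rogue]
7. Courier goes to the north bank with the bard.  [the south bank: the cleric, the elf, the troll | the north bank: the bard, the knight, the orc, the rogue]
8. Courier goes back to the south bank with the knight.  [the south bank: the cleric, the elf, the knight, the troll | the north bank: the bard, the orc, the rogue]
9. Courier goes to the north bank with the troll.  [the south bank: the cleric, the elf, the knight | the north bank: the bard, the orc, the rogue, the troll]
10. Courier goes back to the south bank alone.  [the south bank: the cleric, the elf, the knight | the north bank: the bard, the orc, the rogue, the troll]
11. Courier goes to the north bank with the cleric.  [the south bank: the elf, the knight | the north bank: the bard, the cleric, the orc, the rogue, the troll]
12. Courier goes back to the south bank alone.  [the south bank: the elf, the knight | the north bank: the bard, the cleric, the orc, the rogue, the troll]
13. Courier goes to the north bank with the elf.  [the south bank: the knight | the north bank: the bard, the cleric, the elf, the orc, the rogue, the troll]
14. Courier goes back to the south bank alone.  [the south bank: the knight | the north bank: the bard, the cleric, the elf, the orc, the rogue, the troll]
15. Courier goes to the north bank with the knight.  [the south bank: — | the north bank: the bard, the cleric, the elf, the knight, the orc, the rogue, the troll]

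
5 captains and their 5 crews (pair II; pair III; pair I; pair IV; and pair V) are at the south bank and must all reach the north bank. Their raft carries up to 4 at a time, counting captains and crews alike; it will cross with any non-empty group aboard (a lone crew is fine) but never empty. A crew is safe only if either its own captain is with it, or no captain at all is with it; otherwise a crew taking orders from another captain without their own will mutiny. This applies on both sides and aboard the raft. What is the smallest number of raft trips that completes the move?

7

Counting alone: each trip to the north bank takes at most 4 across and each return brings at least 1 back, so after t trips out (and t−1 returns) at most 4t − (t−1) of the 10 are across; that first reaches 10 at t = 3, so at least 5 crossings are needed.
The safety rule pushes this higher. Following every safe sequence of crossings, the most of the 10 that can be at the north bank as the raft arrives there on crossing 5 is 9 — never all 10.
So no plan with fewer than 7 crossings exists, and this one achieves 7:
1. captain II and crew II cross → the north bank.
2. captain II crosses ← the south bank.
3. crew I, crew III, crew IV, and crew V cross → the north bank.
4. crew II crosses ← the south bank.
5. captain I, captain III, captain IV, and captain V cross → the north bank.
6. captain III and crew III cross ← the south bank.
7. captain II, captain III, crew II, and crew III cross → the north bank.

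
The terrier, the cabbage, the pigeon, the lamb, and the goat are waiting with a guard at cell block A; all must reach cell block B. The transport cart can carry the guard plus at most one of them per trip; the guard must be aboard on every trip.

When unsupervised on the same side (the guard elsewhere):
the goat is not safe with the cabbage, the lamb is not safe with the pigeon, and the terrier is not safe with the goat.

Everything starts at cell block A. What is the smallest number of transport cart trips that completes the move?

impossible

Whatever the first load, the items left behind include a forbidden pair without the guard. No opening move is safe, so no plan exists.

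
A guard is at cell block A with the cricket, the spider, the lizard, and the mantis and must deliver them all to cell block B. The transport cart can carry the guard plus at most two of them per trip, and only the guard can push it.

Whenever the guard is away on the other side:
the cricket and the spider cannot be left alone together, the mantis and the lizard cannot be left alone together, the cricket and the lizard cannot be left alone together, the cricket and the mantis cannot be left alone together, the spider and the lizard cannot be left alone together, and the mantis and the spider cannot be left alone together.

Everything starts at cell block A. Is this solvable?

Whatever the first load, the items left behind include a forbidden pair without the guard. No opening move is safe, so no plan exists.

No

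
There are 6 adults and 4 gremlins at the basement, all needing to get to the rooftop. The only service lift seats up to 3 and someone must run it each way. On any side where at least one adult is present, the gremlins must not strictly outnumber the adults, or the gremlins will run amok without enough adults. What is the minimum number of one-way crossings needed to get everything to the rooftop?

9

Counting alone: each trip to the rooftop takes at most 3 across and each return brings at least 1 back, so after t trips out (and t−1 returns) at most 3t − (t−1) of the 10 are across; that first reaches 10 at t = 5, so at least 9 crossings are needed.
The plan below uses exactly 9 crossings, so it is optimal:
1. 2 gremlins → the rooftop.  (the basement: 6A 2G; the rooftop: 0A 2G)
2. 1 gremlin ← the basement.  (the basement: 6A 3G; the rooftop: 0A 1G)
3. 3 gremlins → the rooftop.  (the basement: 6A 0G; the rooftop: 0A 4G)
4. 1 gremlin ← the basement.  (the basement: 6A 1G; the rooftop: 0A 3G)
5. 3 adults → the rooftop.  (the basement: 3A 1G; the rooftop: 3A 3G)
6. 1 gremlin ← the basement.  (the basement: 3A 2G; the rooftop: 3A 2G)
7. 1 adult and 2 gremlins → the rooftop.  (the basement: 2A 0G; the rooftop: 4A 4G)
8. 1 gremlin ← the basement.  (the basement: 2A 1G; the rooftop: 4A 3G)
9. 2 adults and 1 gremlin → the rooftop.  (the basement: 0A 0G; the rooftop: 6A 4G)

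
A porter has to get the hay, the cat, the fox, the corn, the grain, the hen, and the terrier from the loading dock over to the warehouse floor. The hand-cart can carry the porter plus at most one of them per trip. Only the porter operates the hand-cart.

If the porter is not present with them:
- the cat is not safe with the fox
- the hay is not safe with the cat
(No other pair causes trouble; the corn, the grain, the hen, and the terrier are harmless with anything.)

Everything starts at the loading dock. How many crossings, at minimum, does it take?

15

Counting alone: the porter can take at most 1 across per trip to the warehouse floor, so moving all 7 needs at least 7 loaded trips out, with a return between consecutive ones — at least 13 crossings.
The safety rule pushes this higher. Following every safe sequence of crossings, the most of the 7 that can be at the warehouse floor as the hand-cart arrives there on crossing 13 is 6 — never all 7.
So no plan with fewer than 15 crossings exists, and this one achieves 15:
1. Porter goes to the warehouse floor with the cat.
2. Porter goes back to the loading dock alone.
3. Porter goes to the warehouse floor with the hay.
4. Porter goes back to the loading dock with the cat.
5. Porter goes to the warehouse floor with the fox.
6. Porter goes back to the loading dock alone.
7. Porter goes to the warehouse floor with the corn.
8. Porter goes back to the loading dock alone.
9. Porter goes to the warehouse floor with the grain.
10. Porter goes back to the loading dock alone.
11. Porter goes to the warehouse floor with the hen.
12. Porter goes back to the loading dock alone.
13. Porter goes to the warehouse floor with the terrier.
14. Porter goes back to the loading dock alone.
15. Porter goes to the warehouse floor with the cat.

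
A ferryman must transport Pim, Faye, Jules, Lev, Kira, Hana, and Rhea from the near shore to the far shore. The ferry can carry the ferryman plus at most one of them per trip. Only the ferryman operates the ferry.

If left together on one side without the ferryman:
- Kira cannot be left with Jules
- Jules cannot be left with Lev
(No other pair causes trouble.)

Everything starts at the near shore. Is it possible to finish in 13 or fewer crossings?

No

Counting alone: the ferryman can take at most 1 across per trip to the far shore, so moving all 7 needs at least 7 loaded trips out, with a return between consecutive ones — at least 13 crossings.
The safety rule pushes this higher. Following every safe sequence of crossings, the most of the 7 that can be at the far shore as the ferry arrives there on crossing 13 is 6 — never all 7.
So the move cannot be finished within 13 crossings. (The shortest complete plan takes 15:)
1. Ferryman goes to the far shore with Jules.  [the near shore: Faye, Hana, Kira, Lev, Pim, Rhea | the far shore: Jules]
2. Ferryman goes back to the near shore alone.  [the near shore: Faye, Hana, Kira, Lev, Pim, Rhea | the far shore: Jules]
3. Ferryman goes to the far shore with Pim.  [the near shore: Faye, Hana, Kira, Lev, Rhea | the far shore: Jules, Pim]
4. Ferryman goes back to the near shore alone.  [the near shore: Faye, Hana, Kira, Lev, Rhea | the far shore: Jules, Pim]
5. Ferryman goes to the far shore with Faye.  [the near shore: Hana, Kira, Lev, Rhea | the far shore: Faye, Jules, Pim]
6. Ferryman goes back to the near shore alone.  [the near shore: Hana, Kira, Lev, Rhea | the far shore: Faye, Jules, Pim]
7. Ferryman goes to the far shore with Lev.  [the near shore: Hana, Kira, Rhea | the far shore: Faye, Jules, Lev, Pim]
8. Ferryman goes back to the near shore with Jules.  [the near shore: Hana, Jules, Kira, Rhea | the far shore: Faye, Lev, Pim]
9. Ferryman goes to the far shore with Kira.  [the near shore: Hana, Jules, Rhea | the far shore: Faye, Kira, Lev, Pim]
10. Ferryman goes back to the near shore alone.  [the near shore: Hana, Jules, Rhea | the far shore: Faye, Kira, Lev, Pim]
11. Ferryman goes to the far shore with Hana.  [the near shore: Jules, Rhea | the far shore: Faye, Hana, Kira, Lev, Pim]
12. Ferryman goes back to the near shore alone.  [the near shore: Jules, Rhea | the far shore: Faye, Hana, Kira, Lev, Pim]
13. Ferryman goes to the far shore with Rhea.  [the near shore: Jules | the far shore: Faye, Hana, Kira, Lev, Pim, Rhea]
14. Ferryman goes back to the near shore alone.  [the near shore: Jules | the far shore: Faye, Hana, Kira, Lev, Pim, Rhea]
15. Ferryman goes to the far shore with Jules.  [the near shore: — | the far shore: Faye, Hana, Jules, Kira, Lev, Pim, Rhea]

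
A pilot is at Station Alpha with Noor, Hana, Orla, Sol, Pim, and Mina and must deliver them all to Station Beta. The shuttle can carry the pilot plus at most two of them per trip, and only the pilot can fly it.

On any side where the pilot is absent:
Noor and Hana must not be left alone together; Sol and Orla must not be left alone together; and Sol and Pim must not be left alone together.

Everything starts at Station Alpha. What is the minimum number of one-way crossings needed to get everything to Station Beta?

7

Counting alone: the pilot can take at most 2 across per trip to Station Beta, so moving all 6 needs at least 3 loaded trips out, with a return between consecutive ones — at least 5 crossings.
The safety rule pushes this higher. Following every safe sequence of crossings, the most of the 6 that can be at Station Beta as the shuttle arrives there on crossing 5 is 5 — never all 6.
So no plan with fewer than 7 crossings exists, and this one achieves 7:
1. Pilot goes to Station Beta with Noor and Sol.
2. Pilot goes back to Station Alpha alone.
3. Pilot goes to Station Beta with Orla.
4. Pilot goes back to Station Alpha with Sol.
5. Pilot goes to Station Beta with Mina and Pim.
6. Pilot goes back to Station Alpha alone.
7. Pilot goes to Station Beta with Hana and Sol.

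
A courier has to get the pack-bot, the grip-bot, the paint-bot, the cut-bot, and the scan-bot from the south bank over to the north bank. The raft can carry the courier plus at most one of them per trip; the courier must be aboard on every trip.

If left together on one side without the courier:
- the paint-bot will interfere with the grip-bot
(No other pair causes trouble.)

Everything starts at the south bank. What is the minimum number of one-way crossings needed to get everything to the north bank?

9

Counting alone: the courier can take at most 1 across per trip to the north bank, so moving all 5 needs at least 5 loaded trips out, with a return between consecutive ones — at least 9 crossings.
The plan below uses exactly 9 crossings, so it is optimal:
1. Courier goes to the north bank with the grip-bot.  [the south bank: the cut-bot, the pack-bot, the paint-bot, the scan-bot | the north bank: the grip-bot]
2. Courier goes back to the south bank alone.  [the south bank: the cut-bot, the pack-bot, the paint-bot, the scan-bot | the north bank: the grip-bot]
3. Courier goes to the north bank with the pack-bot.  [the south bank: the cut-bot, the paint-bot, the scan-bot | the north bank: the grip-bot, the pack-bot]
4. Courier goes back to the south bank alone.  [the south bank: the cut-bot, the paint-bot, the scan-bot | the north bank: the grip-bot, the pack-bot]
5. Courier goes to the north bank with the cut-bot.  [the south bank: the paint-bot, the scan-bot | the north bank: the cut-bot, the grip-bot, the pack-bot]
6. Courier goes back to the south bank alone.  [the south bank: the paint-bot, the scan-bot | the north bank: the cut-bot, the grip-bot, the pack-bot]
7. Courier goes to the north bank with the scan-bot.  [the south bank: the paint-bot | the north bank: the cut-bot, the grip-bot, the pack-bot, the scan-bot]
8. Courier goes back to the south bank alone.  [the south bank: the paint-bot | the north bank: the cut-bot, the grip-bot, the pack-bot, the scan-bot]
9. Courier goes to the north bank with the paint-bot.  [the south bank: — | the north bank: the cut-bot, the grip-bot, the pack-bot, the paint-bot, the scan-bot]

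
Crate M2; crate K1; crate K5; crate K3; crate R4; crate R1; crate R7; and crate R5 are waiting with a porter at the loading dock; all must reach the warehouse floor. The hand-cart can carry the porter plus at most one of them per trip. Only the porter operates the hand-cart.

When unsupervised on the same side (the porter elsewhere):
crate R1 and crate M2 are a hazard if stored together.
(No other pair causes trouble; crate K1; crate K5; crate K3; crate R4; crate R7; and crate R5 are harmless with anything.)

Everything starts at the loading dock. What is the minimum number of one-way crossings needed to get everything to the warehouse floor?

Counting alone: the porter can take at most 1 across per trip to the warehouse floor, so moving all 8 needs at least 8 loaded trips out, with a return between consecutive ones — at least 15 crossings.
The plan below uses exactly 15 crossings, so it is optimal:
1. Porter goes to the warehouse floor with crate M2.
2. Porter goes back to the loading dock alone.
3. Porter goes to the warehouse floor with crate K1.
4. Porter goes back to the loading dock alone.
5. Porter goes to the warehouse floor with crate K5.
6. Porter goes back to the loading dock alone.
7. Porter goes to the warehouse floor with crate K3.
8. Porter goes back to the loading dock alone.
9. Porter goes to the warehouse floor with crate R4.
10. Porter goes back to the loading dock alone.
11. Porter goes to the warehouse floor with crate R7.
12. Porter goes back to the loading dock alone.
13. Porter goes to the warehouse floor with crate R5.
14. Porter goes back to the loading dock alone.
15. Porter goes to the warehouse floor with crate R1.

15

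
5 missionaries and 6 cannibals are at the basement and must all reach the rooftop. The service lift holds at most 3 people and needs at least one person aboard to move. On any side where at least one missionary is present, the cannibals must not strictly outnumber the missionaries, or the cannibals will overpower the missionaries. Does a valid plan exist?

The cannibals already outnumber the missionaries at the basement before anyone moves, so the starting position itself is disallowed.

No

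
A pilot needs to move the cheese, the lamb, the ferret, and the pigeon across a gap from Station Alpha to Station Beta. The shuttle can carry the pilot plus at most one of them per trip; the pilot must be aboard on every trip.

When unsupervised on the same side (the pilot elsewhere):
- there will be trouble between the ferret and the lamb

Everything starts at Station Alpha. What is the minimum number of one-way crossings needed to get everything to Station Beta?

Counting alone: the pilot can take at most 1 across per trip to Station Beta, so moving all 4 needs at least 4 loaded trips out, with a return between consecutive ones — at least 7 crossings.
The plan below uses exactly 7 crossings, so it is optimal:
1. Pilot goes to Station Beta with the lamb.
2. Pilot goes back to Station Alpha alone.
3. Pilot goes to Station Beta with the cheese.
4. Pilot goes back to Station Alpha alone.
5. Pilot goes to Station Beta with the pigeon.
6. Pilot goes back to Station Alpha alone.
7. Pilot goes to Station Beta with the ferret.

7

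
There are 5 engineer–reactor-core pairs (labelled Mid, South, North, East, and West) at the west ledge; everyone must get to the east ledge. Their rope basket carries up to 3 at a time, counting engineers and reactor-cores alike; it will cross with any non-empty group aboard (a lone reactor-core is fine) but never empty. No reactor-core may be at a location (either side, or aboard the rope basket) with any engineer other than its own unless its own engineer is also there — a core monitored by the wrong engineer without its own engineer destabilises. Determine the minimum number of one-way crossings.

11

Counting alone: each trip to the east ledge takes at most 3 across and each return brings at least 1 back, so after t trips out (and t−1 returns) at most 3t − (t−1) of the 10 are across; that first reaches 10 at t = 5, so at least 9 crossings are needed.
The safety rule pushes this higher. Following every safe sequence of crossings, the most of the 10 that can be at the east ledge as the rope basket arrives there on crossing 9 is 9 — never all 10.
So no plan with fewer than 11 crossings exists, and this one achieves 11:
1. engineer Mid and reactor-core Mid cross → the east ledge.
2. engineer Mid crosses ← the west ledge.
3. reactor-core East, reactor-core North, and reactor-core South cross → the east ledge.
4. reactor-core Mid crosses ← the west ledge.
5. engineer East, engineer North, and engineer South cross → the east ledge.
6. engineer South and reactor-core South cross ← the west ledge.
7. engineer Mid, engineer South, and engineer West cross → the east ledge.
8. reactor-core North crosses ← the west ledge.
9. reactor-core Mid and reactor-core South cross → the east ledge.
10. reactor-core Mid crosses ← the west ledge.
11. reactor-core Mid, reactor-core North, and reactor-core West cross → the east ledge.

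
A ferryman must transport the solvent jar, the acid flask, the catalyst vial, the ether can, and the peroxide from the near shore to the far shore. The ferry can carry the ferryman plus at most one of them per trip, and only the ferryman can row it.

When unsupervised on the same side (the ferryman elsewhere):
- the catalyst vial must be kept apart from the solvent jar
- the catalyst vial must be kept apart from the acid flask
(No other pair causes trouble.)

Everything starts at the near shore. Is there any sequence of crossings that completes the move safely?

1. Ferryman goes to the far shore with the catalyst vial.
2. Ferryman goes back to the near shore alone.
3. Ferryman goes to the far shore with the solvent jar.
4. Ferryman goes back to the near shore with the catalyst vial.
5. Ferryman goes to the far shore with the acid flask.
6. Ferryman goes back to the near shore alone.
7. Ferryman goes to the far shore with the ether can.
8. Ferryman goes back to the near shore alone.
9. Ferryman goes to the far shore with the peroxide.
10. Ferryman goes back to the near shore alone.
11. Ferryman goes to the far shore with the catalyst vial.

Yes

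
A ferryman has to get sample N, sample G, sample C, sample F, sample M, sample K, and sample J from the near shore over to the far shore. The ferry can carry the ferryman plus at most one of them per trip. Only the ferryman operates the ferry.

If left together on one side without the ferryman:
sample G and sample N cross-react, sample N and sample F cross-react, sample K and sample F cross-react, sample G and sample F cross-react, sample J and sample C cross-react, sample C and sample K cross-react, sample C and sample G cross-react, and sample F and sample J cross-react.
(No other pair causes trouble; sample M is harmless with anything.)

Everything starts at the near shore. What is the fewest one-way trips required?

impossible

Whatever the first load, the items left behind include a forbidden pair without the ferryman. No opening move is safe, so no plan exists.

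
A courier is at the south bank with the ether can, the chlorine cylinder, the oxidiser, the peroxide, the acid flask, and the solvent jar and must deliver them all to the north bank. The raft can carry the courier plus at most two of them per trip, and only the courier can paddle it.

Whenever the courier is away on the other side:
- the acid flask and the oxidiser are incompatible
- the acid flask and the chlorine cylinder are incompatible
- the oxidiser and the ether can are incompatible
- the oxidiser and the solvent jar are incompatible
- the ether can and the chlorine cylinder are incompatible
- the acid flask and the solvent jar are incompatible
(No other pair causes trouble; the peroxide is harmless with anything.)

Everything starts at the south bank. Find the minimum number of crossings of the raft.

Whatever the first load, the items left behind include a forbidden pair without the courier. No opening move is safe, so no plan exists.

impossible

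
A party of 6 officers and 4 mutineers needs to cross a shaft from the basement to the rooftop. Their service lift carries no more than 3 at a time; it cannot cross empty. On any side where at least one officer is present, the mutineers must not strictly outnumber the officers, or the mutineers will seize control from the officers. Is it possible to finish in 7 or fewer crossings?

Counting alone: each trip to the rooftop takes at most 3 across and each return brings at least 1 back, so after t trips out (and t−1 returns) at most 3t − (t−1) of the 10 are across; that first reaches 10 at t = 5, so at least 9 crossings are needed.
Since 7 < 9, 7 crossings cannot be enough. (The shortest complete plan in fact takes 9:)
1. 2 mutineers → the rooftop.  (the basement: 6O 2M; the rooftop: 0O 2M)
2. 1 mutineer ← the basement.  (the basement: 6O 3M; the rooftop: 0O 1M)
3. 3 mutineers → the rooftop.  (the basement: 6O 0M; the rooftop: 0O 4M)
4. 1 mutineer ← the basement.  (the basement: 6O 1M; the rooftop: 0O 3M)
5. 3 officers → the rooftop.  (the basement: 3O 1M; the rooftop: 3O 3M)
6. 1 mutineer ← the basement.  (the basement: 3O 2M; the rooftop: 3O 2M)
7. 1 officer and 2 mutineers → the rooftop.  (the basement: 2O 0M; the rooftop: 4O 4M)
8. 1 mutineer ← the basement.  (the basement: 2O 1M; the rooftop: 4O 3M)
9. 2 officers and 1 mutineer → the rooftop.  (the basement: 0O 0M; the rooftop: 6O 4M)

No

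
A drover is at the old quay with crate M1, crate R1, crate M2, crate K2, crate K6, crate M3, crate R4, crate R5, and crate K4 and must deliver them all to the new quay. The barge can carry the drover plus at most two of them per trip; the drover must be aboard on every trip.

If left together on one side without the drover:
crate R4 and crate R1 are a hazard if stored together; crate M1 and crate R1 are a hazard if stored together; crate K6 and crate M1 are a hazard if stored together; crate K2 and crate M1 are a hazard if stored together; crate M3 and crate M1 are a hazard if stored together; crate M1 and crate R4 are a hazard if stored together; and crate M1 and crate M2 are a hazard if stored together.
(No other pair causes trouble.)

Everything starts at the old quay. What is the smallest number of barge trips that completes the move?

Counting alone: the drover can take at most 2 across per trip to the new quay, so moving all 9 needs at least 5 loaded trips out, with a return between consecutive ones — at least 9 crossings.
The safety rule pushes this higher. Following every safe sequence of crossings, the most of the 9 that can be at the new quay as the barge arrives there on crossings 9, 11, 13 is 6, 7, 8 respectively — never all 9.
So no plan with fewer than 15 crossings exists, and this one achieves 15:
1. Drover goes to the new quay with crate M1 and crate R1.  [the old quay: crate K2, crate K4, crate K6, crate M2, crate M3, crate R4, crate R5 | the new quay: crate M1, crate R1]
2. Drover goes back to the old quay with crate M1.  [the old quay: crate K2, crate K4, crate K6, crate M1, crate M2, crate M3, crate R4, crate R5 | the new quay: crate R1]
3. Drover goes to the new quay with crate M1 and crate M2.  [the old quay: crate K2, crate K4, crate K6, crate M3, crate R4, crate R5 | the new quay: crate M1, crate M2, crate R1]
4. Drover goes back to the old quay with crate M1.  [the old quay: crate K2, crate K4, crate K6, crate M1, crate M3, crate R4, crate R5 | the new quay: crate M2, crate R1]
5. Drover goes to the new quay with crate K2 and crate M1.  [the old quay: crate K4, crate K6, crate M3, crate R4, crate R5 | the new quay: crate K2, crate M1, crate M2, crate R1]
6. Drover goes back to the old quay with crate M1.  [the old quay: crate K4, crate K6, crate M1, crate M3, crate R4, crate R5 | the new quay: crate K2, crate M2, crate R1]
7. Drover goes to the new quay with crate K6 and crate M1.  [the old quay: crate K4, crate M3, crate R4, crate R5 | the new quay: crate K2, crate K6, crate M1, crate M2, crate R1]
8. Drover goes back to the old quay with crate M1.  [the old quay: crate K4, crate M1, crate M3, crate R4, crate R5 | the new quay: crate K2, crate K6, crate M2, crate R1]
9. Drover goes to the new quay with crate M1 and crate M3.  [the old quay: crate K4, crate R4, crate R5 | the new quay: crate K2, crate K6, crate M1, crate M2, crate M3, crate R1]
10. Drover goes back to the old quay with crate M1.  [the old quay: crate K4, crate M1, crate R4, crate R5 | the new quay: crate K2, crate K6, crate M2, crate M3, crate R1]
11. Drover goes to the new quay with crate M1 and crate R5.  [the old quay: crate K4, crate R4 | the new quay: crate K2, crate K6, crate M1, crate M2, crate M3, crate R1, crate R5]
12. Drover goes back to the old quay with crate M1.  [the old quay: crate K4, crate M1, crate R4 | the new quay: crate K2, crate K6, crate M2, crate M3, crate R1, crate R5]
13. Drover goes to the new quay with crate K4 and crate M1.  [the old quay: crate R4 | the new quay: crate K2, crate K4, crate K6, crate M1, crate M2, crate M3, crate R1, crate R5]
14. Drover goes back to the old quay with crate M1.  [the old quay: crate M1, crate R4 | the new quay: crate K2, crate K4, crate K6, crate M2, crate M3, crate R1, crate R5]
15. Drover goes to the new quay with crate M1 and crate R4.  [the old quay: — | the new quay: crate K2, crate K4, crate K6, crate M1, crate M2, crate M3, crate R1, crate R4, crate R5]

15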